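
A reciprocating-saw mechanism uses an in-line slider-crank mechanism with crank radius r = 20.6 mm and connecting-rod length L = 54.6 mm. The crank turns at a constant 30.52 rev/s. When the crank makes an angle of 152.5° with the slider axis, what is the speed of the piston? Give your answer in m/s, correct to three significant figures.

1.20

ω = 2π·30.5 = 191.8 rad/s
For an in-line slider-crank, x = r cosθ + √(L² − r² sin²θ), so v = −rω sinθ·[1 + r cosθ/√(L² − r² sin²θ)].
With r = 0.0206 m, L = 0.0546 m, θ = 152.5°: √(L² − r² sin²θ) = 0.053765 m.
v = −0.0206·191.8·0.46175·[1 + 0.0206·-0.88701/0.053765] = -1.2041 m/s.
|v| = 1.2041 m/s.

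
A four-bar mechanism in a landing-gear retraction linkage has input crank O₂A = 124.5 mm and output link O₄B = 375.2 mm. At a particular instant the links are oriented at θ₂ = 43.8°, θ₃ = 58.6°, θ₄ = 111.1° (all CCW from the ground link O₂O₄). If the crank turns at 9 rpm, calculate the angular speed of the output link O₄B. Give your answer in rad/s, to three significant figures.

0.101

ω₂ = 0.9425 rad/s (from 9 rpm).
Differentiating the loop-closure r₂e^{iθ₂}+r₃e^{iθ₃}=r₁+r₄e^{iθ₄} gives r₂ω₂e^{iθ₂}+r₃ω₃e^{iθ₃}=r₄ω₄e^{iθ₄}.
Eliminating the other unknown: ω₄ = r₂ω₂ sin(θ₂−θ₃) / [r₄ sin(θ₄−θ₃)].
Numerator sine = -0.25545; denominator sine = +0.79335.
Result = 0.1245·0.9425·(-0.25545) / (0.3752·(+0.79335)) = -0.1007 rad/s; magnitude 0.1007 rad/s.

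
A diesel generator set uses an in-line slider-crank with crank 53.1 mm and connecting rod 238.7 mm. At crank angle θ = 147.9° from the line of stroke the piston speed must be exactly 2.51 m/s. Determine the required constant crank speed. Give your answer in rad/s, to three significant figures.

110

For an in-line slider-crank, |v_piston| = rω|sinθ|·[1 + r cosθ/√(L² − r² sin²θ)].
With r = 0.0531 m, L = 0.2387 m, θ = 147.9°: the bracketed kinematic factor |dx/dθ| = 0.022862 m.
ω = v/|dx/dθ| = 2.51/0.022862 = 109.79 rad/s.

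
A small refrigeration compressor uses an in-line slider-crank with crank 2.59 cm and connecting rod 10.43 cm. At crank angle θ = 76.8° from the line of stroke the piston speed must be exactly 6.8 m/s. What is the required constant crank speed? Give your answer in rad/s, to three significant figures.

255

For an in-line slider-crank, |v_piston| = rω|sinθ|·[1 + r cosθ/√(L² − r² sin²θ)].
With r = 0.0259 m, L = 0.1043 m, θ = 76.8°: the bracketed kinematic factor |dx/dθ| = 0.026689 m.
ω = v/|dx/dθ| = 6.8/0.026689 = 254.78 rad/s.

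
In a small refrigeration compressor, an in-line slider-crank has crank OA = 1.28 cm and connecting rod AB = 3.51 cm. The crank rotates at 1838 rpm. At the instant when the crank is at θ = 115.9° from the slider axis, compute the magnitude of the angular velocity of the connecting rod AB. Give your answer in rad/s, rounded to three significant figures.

ω = 192.5 rad/s (converted from 1838 rpm).
The rod makes angle φ with the slider axis where L sinφ = r sinθ; differentiating, L cosφ·φ̇ = r ω cosθ.
L cosφ = √(L² − r² sin²θ) = 0.033158 m.
|ω_rod| = r ω |cosθ| / √(L² − r² sin²θ) = 0.0128·192.5·0.43680/0.033158 = 32.455 rad/s.

32.5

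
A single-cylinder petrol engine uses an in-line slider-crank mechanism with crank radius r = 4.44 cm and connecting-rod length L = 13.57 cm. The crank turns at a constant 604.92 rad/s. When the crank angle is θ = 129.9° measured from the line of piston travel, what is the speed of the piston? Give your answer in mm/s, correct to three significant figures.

16100

ω = 604.9 rad/s
For an in-line slider-crank, x = r cosθ + √(L² − r² sin²θ), so v = −rω sinθ·[1 + r cosθ/√(L² − r² sin²θ)].
With r = 0.0444 m, L = 0.1357 m, θ = 129.9°: √(L² − r² sin²θ) = 0.13136 m.
v = −0.0444·604.9·0.76717·[1 + 0.0444·-0.64145/0.13136] = -16.137 m/s.
|v| = 16.137 m/s = 16137 mm/s.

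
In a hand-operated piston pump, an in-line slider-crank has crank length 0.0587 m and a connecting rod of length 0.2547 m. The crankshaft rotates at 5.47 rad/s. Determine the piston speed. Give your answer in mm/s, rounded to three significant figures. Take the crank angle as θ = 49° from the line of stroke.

ω = 5.47 rad/s
For an in-line slider-crank, x = r cosθ + √(L² − r² sin²θ), so v = −rω sinθ·[1 + r cosθ/√(L² − r² sin²θ)].
With r = 0.0587 m, L = 0.2547 m, θ = 49°: √(L² − r² sin²θ) = 0.25082 m.
v = −0.0587·5.47·0.75471·[1 + 0.0587·0.65606/0.25082] = -0.27954 m/s.
|v| = 0.27954 m/s = 279.54 mm/s.

280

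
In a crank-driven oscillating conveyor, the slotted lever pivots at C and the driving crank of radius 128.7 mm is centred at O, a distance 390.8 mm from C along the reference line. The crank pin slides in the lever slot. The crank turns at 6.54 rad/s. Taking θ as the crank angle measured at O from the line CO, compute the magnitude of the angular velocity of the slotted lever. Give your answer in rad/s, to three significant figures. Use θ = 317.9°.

ω = 6.54 rad/s
Crank pin A relative to C: A = (d + r cosθ, r sinθ); lever angle φ = atan2(r sinθ, d + r cosθ).
Differentiating tanφ: φ̇ = rω(d cosθ + r)/(d² + r² + 2dr cosθ).
d² + r² + 2dr cosθ = |CA|² = 0.243925 m²;  d cosθ + r = +0.41866 m.
|ω_lever| = |0.1287·6.54·+0.41866| / 0.243925 = 1.4447 rad/s.

1.44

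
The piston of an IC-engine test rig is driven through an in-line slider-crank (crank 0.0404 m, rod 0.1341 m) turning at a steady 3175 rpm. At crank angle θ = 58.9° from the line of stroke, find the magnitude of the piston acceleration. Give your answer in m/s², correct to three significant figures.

1680

ω = 2π·3175/60 = 332.5 rad/s
x(θ) = r cosθ + √(L² − r² sin²θ); with ω constant, a = ω²·d²x/dθ².
d²x/dθ² = −r cosθ − r²(cos2θ)/√u − r⁴ sin²2θ/(4u^{3/2}),  u = L² − r² sin²θ = 0.0167861 m².
Substituting r = 0.0404 m, L = 0.1341 m, θ = 58.9°: d²x/dθ² = -0.015232 m.
a = ω²·d²x/dθ² = (332.5)²·(-0.015232) = -1683.9 m/s²;  |a| = 1683.9 m/s².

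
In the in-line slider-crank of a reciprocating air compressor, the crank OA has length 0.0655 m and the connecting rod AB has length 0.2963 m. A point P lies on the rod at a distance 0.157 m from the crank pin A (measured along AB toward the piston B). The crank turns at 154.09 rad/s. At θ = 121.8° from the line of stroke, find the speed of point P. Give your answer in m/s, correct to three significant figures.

8.42

ω = 154.1 rad/s.  Crank-pin speed |V_A| = rω = 10.093 m/s, perpendicular to OA.
Rod angle: sinφ = −(r/L) sinθ ⇒ φ = -10.829°; ω_rod = −rω cosθ/√(L²−r²sin²θ) = +18.275 rad/s.
V_P = V_A + ω_rod × AP, with AP = 0.157 m along the rod.
Components: V_Px = −rω sinθ − a·ω_rod·sinφ = -8.0388 m/s;  V_Py = rω cosθ + a·ω_rod·cosφ = -2.5004 m/s.
|V_P| = √(V_Px² + V_Py²) = 8.4187 m/s.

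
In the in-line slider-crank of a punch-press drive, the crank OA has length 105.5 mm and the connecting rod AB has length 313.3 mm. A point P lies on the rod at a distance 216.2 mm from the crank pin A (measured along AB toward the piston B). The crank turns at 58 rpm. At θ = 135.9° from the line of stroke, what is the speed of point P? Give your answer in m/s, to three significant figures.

0.396

ω = 6.074 rad/s.  Crank-pin speed |V_A| = rω = 0.64078 m/s, perpendicular to OA.
Rod angle: sinφ = −(r/L) sinθ ⇒ φ = -13.553°; ω_rod = −rω cosθ/√(L²−r²sin²θ) = +1.5108 rad/s.
V_P = V_A + ω_rod × AP, with AP = 0.2162 m along the rod.
Components: V_Px = −rω sinθ − a·ω_rod·sinφ = -0.36938 m/s;  V_Py = rω cosθ + a·ω_rod·cosφ = -0.14262 m/s.
|V_P| = √(V_Px² + V_Py²) = 0.39596 m/s.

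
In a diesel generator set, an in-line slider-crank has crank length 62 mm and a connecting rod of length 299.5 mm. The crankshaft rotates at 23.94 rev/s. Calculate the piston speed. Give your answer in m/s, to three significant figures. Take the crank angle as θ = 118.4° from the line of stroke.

7.38

ω = 2π·23.9 = 150.4 rad/s
For an in-line slider-crank, x = r cosθ + √(L² − r² sin²θ), so v = −rω sinθ·[1 + r cosθ/√(L² − r² sin²θ)].
With r = 0.062 m, L = 0.2995 m, θ = 118.4°: √(L² − r² sin²θ) = 0.29449 m.
v = −0.062·150.4·0.87965·[1 + 0.062·-0.47562/0.29449] = -7.3821 m/s.
|v| = 7.3821 m/s.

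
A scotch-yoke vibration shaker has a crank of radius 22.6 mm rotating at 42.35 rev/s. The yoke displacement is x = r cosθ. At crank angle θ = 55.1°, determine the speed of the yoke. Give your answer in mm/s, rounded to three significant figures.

4930

ω = 266.1 rad/s (from 42.35 rev/s).
x = r cosθ ⇒ ẋ = −rω sinθ.
|v| = rω|sinθ| = 0.0226·266.1·|sin 55.1°| = 4.9321 m/s = 4932.1 mm/s.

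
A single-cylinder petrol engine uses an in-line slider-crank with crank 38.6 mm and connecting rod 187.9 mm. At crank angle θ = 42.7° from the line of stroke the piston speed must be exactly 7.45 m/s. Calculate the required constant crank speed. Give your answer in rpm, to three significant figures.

For an in-line slider-crank, |v_piston| = rω|sinθ|·[1 + r cosθ/√(L² − r² sin²θ)].
With r = 0.0386 m, L = 0.1879 m, θ = 42.7°: the bracketed kinematic factor |dx/dθ| = 0.030168 m.
ω = v/|dx/dθ| = 7.45/0.030168 = 246.95 rad/s.
N = 60ω/(2π) = 2358.2 rpm.

2360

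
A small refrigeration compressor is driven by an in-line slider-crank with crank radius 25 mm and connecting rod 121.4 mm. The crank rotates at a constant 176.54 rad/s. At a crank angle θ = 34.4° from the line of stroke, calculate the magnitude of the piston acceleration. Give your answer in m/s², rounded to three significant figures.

703

ω = 176.5 rad/s
x(θ) = r cosθ + √(L² − r² sin²θ); with ω constant, a = ω²·d²x/dθ².
d²x/dθ² = −r cosθ − r²(cos2θ)/√u − r⁴ sin²2θ/(4u^{3/2}),  u = L² − r² sin²θ = 0.0145385 m².
Substituting r = 0.025 m, L = 0.1214 m, θ = 34.4°: d²x/dθ² = -0.022551 m.
a = ω²·d²x/dθ² = (176.5)²·(-0.022551) = -702.82 m/s²;  |a| = 702.82 m/s².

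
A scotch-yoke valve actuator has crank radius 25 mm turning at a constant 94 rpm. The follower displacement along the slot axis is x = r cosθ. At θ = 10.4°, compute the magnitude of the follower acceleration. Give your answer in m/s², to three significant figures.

2.38

ω = 9.844 rad/s (from 94 rpm).
x = r cosθ ⇒ ẍ = −rω² cosθ (ω constant).
|a| = rω²|cosθ| = 0.025·(9.844)²·|cos 10.4°| = 2.3826 m/s².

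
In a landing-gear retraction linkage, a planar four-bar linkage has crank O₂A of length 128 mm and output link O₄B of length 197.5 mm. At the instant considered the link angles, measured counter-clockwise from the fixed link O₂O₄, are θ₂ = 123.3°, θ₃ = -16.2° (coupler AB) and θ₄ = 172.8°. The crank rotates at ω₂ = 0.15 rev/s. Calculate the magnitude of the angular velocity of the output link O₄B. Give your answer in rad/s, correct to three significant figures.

ω₂ = 0.9425 rad/s (from 0.15 rev/s).
Differentiating the loop-closure r₂e^{iθ₂}+r₃e^{iθ₃}=r₁+r₄e^{iθ₄} gives r₂ω₂e^{iθ₂}+r₃ω₃e^{iθ₃}=r₄ω₄e^{iθ₄}.
Eliminating the other unknown: ω₄ = r₂ω₂ sin(θ₂−θ₃) / [r₄ sin(θ₄−θ₃)].
Numerator sine = +0.64945; denominator sine = -0.15643.
Result = 0.128·0.9425·(+0.64945) / (0.1975·(-0.15643)) = -2.5359 rad/s; magnitude 2.5359 rad/s.

2.54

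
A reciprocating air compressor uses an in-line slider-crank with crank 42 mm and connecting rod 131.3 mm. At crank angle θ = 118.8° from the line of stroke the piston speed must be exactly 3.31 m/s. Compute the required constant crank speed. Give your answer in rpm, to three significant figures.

1020

For an in-line slider-crank, |v_piston| = rω|sinθ|·[1 + r cosθ/√(L² − r² sin²θ)].
With r = 0.042 m, L = 0.1313 m, θ = 118.8°: the bracketed kinematic factor |dx/dθ| = 0.030896 m.
ω = v/|dx/dθ| = 3.31/0.030896 = 107.13 rad/s.
N = 60ω/(2π) = 1023 rpm.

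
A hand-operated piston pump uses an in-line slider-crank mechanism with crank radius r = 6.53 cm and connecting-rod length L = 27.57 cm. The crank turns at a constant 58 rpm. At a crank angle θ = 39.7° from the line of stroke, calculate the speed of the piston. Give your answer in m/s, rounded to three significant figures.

0.300

ω = 2π·58/60 = 6.074 rad/s
For an in-line slider-crank, x = r cosθ + √(L² − r² sin²θ), so v = −rω sinθ·[1 + r cosθ/√(L² − r² sin²θ)].
With r = 0.0653 m, L = 0.2757 m, θ = 39.7°: √(L² − r² sin²θ) = 0.27253 m.
v = −0.0653·6.074·0.63877·[1 + 0.0653·0.76940/0.27253] = -0.30005 m/s.
|v| = 0.30005 m/s.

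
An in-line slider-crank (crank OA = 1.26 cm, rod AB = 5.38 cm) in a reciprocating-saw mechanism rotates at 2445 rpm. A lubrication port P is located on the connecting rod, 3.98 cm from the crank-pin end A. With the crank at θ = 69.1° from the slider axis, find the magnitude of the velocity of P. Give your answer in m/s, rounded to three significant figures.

ω = 256 rad/s.  Crank-pin speed |V_A| = rω = 3.2261 m/s, perpendicular to OA.
Rod angle: sinφ = −(r/L) sinθ ⇒ φ = -12.638°; ω_rod = −rω cosθ/√(L²−r²sin²θ) = -21.923 rad/s.
V_P = V_A + ω_rod × AP, with AP = 0.0398 m along the rod.
Components: V_Px = −rω sinθ − a·ω_rod·sinφ = -3.2047 m/s;  V_Py = rω cosθ + a·ω_rod·cosφ = +0.29948 m/s.
|V_P| = √(V_Px² + V_Py²) = 3.2187 m/s.

3.22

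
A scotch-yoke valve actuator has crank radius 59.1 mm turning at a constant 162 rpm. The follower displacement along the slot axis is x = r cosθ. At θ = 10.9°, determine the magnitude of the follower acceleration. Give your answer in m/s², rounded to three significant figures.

16.7

ω = 16.96 rad/s (from 162 rpm).
x = r cosθ ⇒ ẍ = −rω² cosθ (ω constant).
|a| = rω²|cosθ| = 0.0591·(16.96)²·|cos 10.9°| = 16.702 m/s².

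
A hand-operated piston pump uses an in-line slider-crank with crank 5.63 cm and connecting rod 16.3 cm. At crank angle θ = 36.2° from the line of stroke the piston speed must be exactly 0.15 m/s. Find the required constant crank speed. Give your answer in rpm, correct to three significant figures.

For an in-line slider-crank, |v_piston| = rω|sinθ|·[1 + r cosθ/√(L² − r² sin²θ)].
With r = 0.0563 m, L = 0.163 m, θ = 36.2°: the bracketed kinematic factor |dx/dθ| = 0.042718 m.
ω = v/|dx/dθ| = 0.15/0.042718 = 3.5114 rad/s.
N = 60ω/(2π) = 33.531 rpm.

33.5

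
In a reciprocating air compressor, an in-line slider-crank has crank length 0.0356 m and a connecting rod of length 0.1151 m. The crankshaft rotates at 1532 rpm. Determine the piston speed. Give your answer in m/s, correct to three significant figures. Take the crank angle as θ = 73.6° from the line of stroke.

5.98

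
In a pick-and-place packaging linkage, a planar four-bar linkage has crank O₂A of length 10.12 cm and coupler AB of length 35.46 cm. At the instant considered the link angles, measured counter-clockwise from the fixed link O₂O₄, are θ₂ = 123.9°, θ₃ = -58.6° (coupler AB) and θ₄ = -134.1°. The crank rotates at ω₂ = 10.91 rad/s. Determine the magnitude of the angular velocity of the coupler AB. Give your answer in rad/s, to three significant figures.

3.15

ω₂ = 10.91 rad/s
Differentiating the loop-closure r₂e^{iθ₂}+r₃e^{iθ₃}=r₁+r₄e^{iθ₄} gives r₂ω₂e^{iθ₂}+r₃ω₃e^{iθ₃}=r₄ω₄e^{iθ₄}.
Eliminating the other unknown: ω₃ = r₂ω₂ sin(θ₄−θ₂) / [r₃ sin(θ₃−θ₄)].
Numerator sine = +0.97815; denominator sine = +0.96815.
Result = 0.1012·10.91·(+0.97815) / (0.3546·(+0.96815)) = +3.1458 rad/s; magnitude 3.1458 rad/s.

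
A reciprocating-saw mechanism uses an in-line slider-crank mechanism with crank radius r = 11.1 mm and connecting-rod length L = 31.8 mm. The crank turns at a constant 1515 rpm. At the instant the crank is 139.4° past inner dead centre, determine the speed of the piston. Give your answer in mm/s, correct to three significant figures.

834

ω = 2π·1515/60 = 158.7 rad/s
For an in-line slider-crank, x = r cosθ + √(L² − r² sin²θ), so v = −rω sinθ·[1 + r cosθ/√(L² − r² sin²θ)].
With r = 0.0111 m, L = 0.0318 m, θ = 139.4°: √(L² − r² sin²θ) = 0.030969 m.
v = −0.0111·158.7·0.65077·[1 + 0.0111·-0.75927/0.030969] = -0.83414 m/s.
|v| = 0.83414 m/s = 834.14 mm/s.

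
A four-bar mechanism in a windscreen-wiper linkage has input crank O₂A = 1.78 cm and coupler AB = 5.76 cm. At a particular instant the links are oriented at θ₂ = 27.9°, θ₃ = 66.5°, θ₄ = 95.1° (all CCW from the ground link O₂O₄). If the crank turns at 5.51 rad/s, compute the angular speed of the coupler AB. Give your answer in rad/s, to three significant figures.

3.28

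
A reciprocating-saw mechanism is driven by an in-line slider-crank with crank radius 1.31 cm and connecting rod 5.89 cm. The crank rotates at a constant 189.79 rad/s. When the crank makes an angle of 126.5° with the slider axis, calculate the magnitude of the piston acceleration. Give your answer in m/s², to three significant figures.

ω = 189.8 rad/s
x(θ) = r cosθ + √(L² − r² sin²θ); with ω constant, a = ω²·d²x/dθ².
d²x/dθ² = −r cosθ − r²(cos2θ)/√u − r⁴ sin²2θ/(4u^{3/2}),  u = L² − r² sin²θ = 0.00335832 m².
Substituting r = 0.0131 m, L = 0.0589 m, θ = 126.5°: d²x/dθ² = +0.0086234 m.
a = ω²·d²x/dθ² = (189.8)²·(+0.0086234) = +310.62 m/s²;  |a| = 310.62 m/s².

311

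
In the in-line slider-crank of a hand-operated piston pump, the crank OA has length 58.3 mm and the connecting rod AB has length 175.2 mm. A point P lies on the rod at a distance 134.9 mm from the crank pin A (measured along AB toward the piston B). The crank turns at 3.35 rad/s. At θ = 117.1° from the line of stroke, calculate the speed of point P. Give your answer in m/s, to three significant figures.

0.154

ω = 3.35 rad/s.  Crank-pin speed |V_A| = rω = 0.19531 m/s, perpendicular to OA.
Rod angle: sinφ = −(r/L) sinθ ⇒ φ = -17.231°; ω_rod = −rω cosθ/√(L²−r²sin²θ) = +0.53168 rad/s.
V_P = V_A + ω_rod × AP, with AP = 0.1349 m along the rod.
Components: V_Px = −rω sinθ − a·ω_rod·sinφ = -0.15262 m/s;  V_Py = rω cosθ + a·ω_rod·cosφ = -0.020465 m/s.
|V_P| = √(V_Px² + V_Py²) = 0.15398 m/s.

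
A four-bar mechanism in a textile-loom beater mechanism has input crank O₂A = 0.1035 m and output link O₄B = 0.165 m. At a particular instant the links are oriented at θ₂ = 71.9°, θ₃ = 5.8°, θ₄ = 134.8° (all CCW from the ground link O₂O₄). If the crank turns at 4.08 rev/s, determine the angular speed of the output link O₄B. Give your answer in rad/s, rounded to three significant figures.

18.9

ω₂ = 25.64 rad/s (from 4.08 rev/s).
Differentiating the loop-closure r₂e^{iθ₂}+r₃e^{iθ₃}=r₁+r₄e^{iθ₄} gives r₂ω₂e^{iθ₂}+r₃ω₃e^{iθ₃}=r₄ω₄e^{iθ₄}.
Eliminating the other unknown: ω₄ = r₂ω₂ sin(θ₂−θ₃) / [r₄ sin(θ₄−θ₃)].
Numerator sine = +0.91425; denominator sine = +0.77715.
Result = 0.1035·25.64·(+0.91425) / (0.165·(+0.77715)) = +18.917 rad/s; magnitude 18.917 rad/s.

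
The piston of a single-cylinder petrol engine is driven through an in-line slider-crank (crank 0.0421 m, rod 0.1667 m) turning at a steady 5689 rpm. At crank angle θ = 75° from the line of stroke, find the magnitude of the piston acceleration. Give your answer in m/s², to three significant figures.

514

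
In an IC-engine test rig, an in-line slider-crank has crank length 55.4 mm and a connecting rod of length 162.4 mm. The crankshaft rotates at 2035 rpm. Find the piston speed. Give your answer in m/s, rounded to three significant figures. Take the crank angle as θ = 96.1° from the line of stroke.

11.3

ω = 2π·2035/60 = 213.1 rad/s
For an in-line slider-crank, x = r cosθ + √(L² − r² sin²θ), so v = −rω sinθ·[1 + r cosθ/√(L² − r² sin²θ)].
With r = 0.0554 m, L = 0.1624 m, θ = 96.1°: √(L² − r² sin²θ) = 0.15277 m.
v = −0.0554·213.1·0.99434·[1 + 0.0554·-0.10626/0.15277] = -11.287 m/s.
|v| = 11.287 m/s.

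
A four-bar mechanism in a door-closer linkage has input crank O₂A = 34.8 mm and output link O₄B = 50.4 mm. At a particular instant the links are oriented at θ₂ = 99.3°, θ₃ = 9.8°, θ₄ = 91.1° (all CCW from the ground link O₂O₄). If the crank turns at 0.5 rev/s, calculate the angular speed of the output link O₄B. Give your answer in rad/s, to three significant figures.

ω₂ = 3.142 rad/s (from 0.5 rev/s).
Differentiating the loop-closure r₂e^{iθ₂}+r₃e^{iθ₃}=r₁+r₄e^{iθ₄} gives r₂ω₂e^{iθ₂}+r₃ω₃e^{iθ₃}=r₄ω₄e^{iθ₄}.
Eliminating the other unknown: ω₄ = r₂ω₂ sin(θ₂−θ₃) / [r₄ sin(θ₄−θ₃)].
Numerator sine = +0.99996; denominator sine = +0.98849.
Result = 0.0348·3.142·(+0.99996) / (0.0504·(+0.98849)) = +2.1944 rad/s; magnitude 2.1944 rad/s.

2.19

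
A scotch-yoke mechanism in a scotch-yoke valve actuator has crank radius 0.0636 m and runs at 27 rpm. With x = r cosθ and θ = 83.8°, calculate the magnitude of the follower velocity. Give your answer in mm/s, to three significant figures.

ω = 2.827 rad/s (from 27 rpm).
x = r cosθ ⇒ ẋ = −rω sinθ.
|v| = rω|sinθ| = 0.0636·2.827·|sin 83.8°| = 0.17877 m/s = 178.77 mm/s.

179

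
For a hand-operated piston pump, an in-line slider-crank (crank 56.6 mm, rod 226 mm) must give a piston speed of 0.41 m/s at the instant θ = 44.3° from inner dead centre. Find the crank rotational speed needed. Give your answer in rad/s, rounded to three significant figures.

8.77

For an in-line slider-crank, |v_piston| = rω|sinθ|·[1 + r cosθ/√(L² − r² sin²θ)].
With r = 0.0566 m, L = 0.226 m, θ = 44.3°: the bracketed kinematic factor |dx/dθ| = 0.046727 m.
ω = v/|dx/dθ| = 0.41/0.046727 = 8.7744 rad/s.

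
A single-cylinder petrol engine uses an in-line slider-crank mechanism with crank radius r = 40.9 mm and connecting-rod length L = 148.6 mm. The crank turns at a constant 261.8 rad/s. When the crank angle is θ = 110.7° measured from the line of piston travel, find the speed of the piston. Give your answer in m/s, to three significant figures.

9.01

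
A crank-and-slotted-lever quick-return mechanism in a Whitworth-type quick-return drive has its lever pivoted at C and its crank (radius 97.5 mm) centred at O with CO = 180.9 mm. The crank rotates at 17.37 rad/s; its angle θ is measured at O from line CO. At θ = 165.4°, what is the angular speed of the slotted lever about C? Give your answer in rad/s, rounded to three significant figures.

16.2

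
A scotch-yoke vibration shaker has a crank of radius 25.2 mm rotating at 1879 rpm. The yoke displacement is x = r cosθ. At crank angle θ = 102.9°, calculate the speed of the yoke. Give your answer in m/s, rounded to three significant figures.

ω = 196.8 rad/s (from 1879 rpm).
x = r cosθ ⇒ ẋ = −rω sinθ.
|v| = rω|sinθ| = 0.0252·196.8·|sin 102.9°| = 4.8334 m/s.

4.83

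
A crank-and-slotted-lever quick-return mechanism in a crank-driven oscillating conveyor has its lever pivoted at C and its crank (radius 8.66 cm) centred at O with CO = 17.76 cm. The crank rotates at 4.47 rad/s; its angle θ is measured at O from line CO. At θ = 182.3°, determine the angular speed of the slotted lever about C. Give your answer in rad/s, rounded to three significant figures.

ω = 4.47 rad/s
Crank pin A relative to C: A = (d + r cosθ, r sinθ); lever angle φ = atan2(r sinθ, d + r cosθ).
Differentiating tanφ: φ̇ = rω(d cosθ + r)/(d² + r² + 2dr cosθ).
d² + r² + 2dr cosθ = |CA|² = 0.00830578 m²;  d cosθ + r = -0.090857 m.
|ω_lever| = |0.0866·4.47·-0.090857| / 0.00830578 = 4.2345 rad/s.

4.23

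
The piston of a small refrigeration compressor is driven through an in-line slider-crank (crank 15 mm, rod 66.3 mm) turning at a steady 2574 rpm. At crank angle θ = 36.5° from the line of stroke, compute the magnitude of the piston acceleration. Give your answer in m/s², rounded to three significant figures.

952

ω = 2π·2574/60 = 269.5 rad/s
x(θ) = r cosθ + √(L² − r² sin²θ); with ω constant, a = ω²·d²x/dθ².
d²x/dθ² = −r cosθ − r²(cos2θ)/√u − r⁴ sin²2θ/(4u^{3/2}),  u = L² − r² sin²θ = 0.00431608 m².
Substituting r = 0.015 m, L = 0.0663 m, θ = 36.5°: d²x/dθ² = -0.0131 m.
a = ω²·d²x/dθ² = (269.5)²·(-0.0131) = -951.8 m/s²;  |a| = 951.8 m/s².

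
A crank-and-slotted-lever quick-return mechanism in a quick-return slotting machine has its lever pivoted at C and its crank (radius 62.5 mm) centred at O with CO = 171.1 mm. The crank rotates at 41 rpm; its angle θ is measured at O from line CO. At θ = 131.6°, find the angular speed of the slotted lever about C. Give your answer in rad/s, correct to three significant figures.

0.722

ω = 4.294 rad/s (from 41 rpm).
Crank pin A relative to C: A = (d + r cosθ, r sinθ); lever angle φ = atan2(r sinθ, d + r cosθ).
Differentiating tanφ: φ̇ = rω(d cosθ + r)/(d² + r² + 2dr cosθ).
d² + r² + 2dr cosθ = |CA|² = 0.0189817 m²;  d cosθ + r = -0.051098 m.
|ω_lever| = |0.0625·4.294·-0.051098| / 0.0189817 = 0.72237 rad/s.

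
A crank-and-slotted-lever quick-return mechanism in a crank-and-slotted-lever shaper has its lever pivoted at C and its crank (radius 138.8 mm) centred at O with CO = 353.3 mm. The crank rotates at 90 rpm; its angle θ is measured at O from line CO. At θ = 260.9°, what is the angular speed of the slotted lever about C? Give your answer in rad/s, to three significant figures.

0.844

ω = 9.425 rad/s (from 90 rpm).
Crank pin A relative to C: A = (d + r cosθ, r sinθ); lever angle φ = atan2(r sinθ, d + r cosθ).
Differentiating tanφ: φ̇ = rω(d cosθ + r)/(d² + r² + 2dr cosθ).
d² + r² + 2dr cosθ = |CA|² = 0.128575 m²;  d cosθ + r = +0.082923 m.
|ω_lever| = |0.1388·9.425·+0.082923| / 0.128575 = 0.84368 rad/s.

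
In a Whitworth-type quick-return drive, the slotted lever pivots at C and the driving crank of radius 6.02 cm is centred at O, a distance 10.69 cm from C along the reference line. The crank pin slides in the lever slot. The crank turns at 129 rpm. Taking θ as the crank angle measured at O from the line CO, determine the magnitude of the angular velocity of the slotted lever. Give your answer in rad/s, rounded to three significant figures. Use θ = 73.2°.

3.95

ω = 13.51 rad/s (from 129 rpm).
Crank pin A relative to C: A = (d + r cosθ, r sinθ); lever angle φ = atan2(r sinθ, d + r cosθ).
Differentiating tanφ: φ̇ = rω(d cosθ + r)/(d² + r² + 2dr cosθ).
d² + r² + 2dr cosθ = |CA|² = 0.0187717 m²;  d cosθ + r = +0.091097 m.
|ω_lever| = |0.0602·13.51·+0.091097| / 0.0187717 = 3.9465 rad/s.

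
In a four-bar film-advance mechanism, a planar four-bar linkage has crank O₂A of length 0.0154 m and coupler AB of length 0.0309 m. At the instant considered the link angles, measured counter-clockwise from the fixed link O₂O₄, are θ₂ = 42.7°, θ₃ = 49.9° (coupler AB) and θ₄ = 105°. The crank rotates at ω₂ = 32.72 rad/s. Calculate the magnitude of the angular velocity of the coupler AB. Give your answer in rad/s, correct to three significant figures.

17.6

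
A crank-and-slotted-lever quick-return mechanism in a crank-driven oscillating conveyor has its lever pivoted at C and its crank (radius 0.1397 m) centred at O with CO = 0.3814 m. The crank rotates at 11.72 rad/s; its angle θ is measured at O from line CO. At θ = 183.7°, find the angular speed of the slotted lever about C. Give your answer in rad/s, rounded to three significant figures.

6.73

ω = 11.72 rad/s
Crank pin A relative to C: A = (d + r cosθ, r sinθ); lever angle φ = atan2(r sinθ, d + r cosθ).
Differentiating tanφ: φ̇ = rω(d cosθ + r)/(d² + r² + 2dr cosθ).
d² + r² + 2dr cosθ = |CA|² = 0.058641 m²;  d cosθ + r = -0.24091 m.
|ω_lever| = |0.1397·11.72·-0.24091| / 0.058641 = 6.7262 rad/s.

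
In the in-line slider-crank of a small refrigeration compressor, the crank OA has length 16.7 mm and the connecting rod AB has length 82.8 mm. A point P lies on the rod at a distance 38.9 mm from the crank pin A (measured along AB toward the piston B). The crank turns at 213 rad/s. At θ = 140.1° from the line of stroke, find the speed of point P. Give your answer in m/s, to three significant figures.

2.56

ω = 213 rad/s.  Crank-pin speed |V_A| = rω = 3.5571 m/s, perpendicular to OA.
Rod angle: sinφ = −(r/L) sinθ ⇒ φ = -7.433°; ω_rod = −rω cosθ/√(L²−r²sin²θ) = +33.237 rad/s.
V_P = V_A + ω_rod × AP, with AP = 0.0389 m along the rod.
Components: V_Px = −rω sinθ − a·ω_rod·sinφ = -2.1144 m/s;  V_Py = rω cosθ + a·ω_rod·cosφ = -1.4468 m/s.
|V_P| = √(V_Px² + V_Py²) = 2.5621 m/s.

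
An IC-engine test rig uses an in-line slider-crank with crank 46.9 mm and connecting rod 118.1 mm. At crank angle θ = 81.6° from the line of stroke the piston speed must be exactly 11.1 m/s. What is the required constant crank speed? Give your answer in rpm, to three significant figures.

For an in-line slider-crank, |v_piston| = rω|sinθ|·[1 + r cosθ/√(L² − r² sin²θ)].
With r = 0.0469 m, L = 0.1181 m, θ = 81.6°: the bracketed kinematic factor |dx/dθ| = 0.049324 m.
ω = v/|dx/dθ| = 11.1/0.049324 = 225.04 rad/s.
N = 60ω/(2π) = 2149 rpm.

2150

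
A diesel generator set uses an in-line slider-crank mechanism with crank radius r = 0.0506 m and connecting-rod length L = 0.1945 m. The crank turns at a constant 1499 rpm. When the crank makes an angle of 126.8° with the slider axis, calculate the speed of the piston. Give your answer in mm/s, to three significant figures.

ω = 2π·1499/60 = 157 rad/s
For an in-line slider-crank, x = r cosθ + √(L² − r² sin²θ), so v = −rω sinθ·[1 + r cosθ/√(L² − r² sin²θ)].
With r = 0.0506 m, L = 0.1945 m, θ = 126.8°: √(L² − r² sin²θ) = 0.19023 m.
v = −0.0506·157·0.80073·[1 + 0.0506·-0.59902/0.19023] = -5.3468 m/s.
|v| = 5.3468 m/s = 5346.8 mm/s.

5350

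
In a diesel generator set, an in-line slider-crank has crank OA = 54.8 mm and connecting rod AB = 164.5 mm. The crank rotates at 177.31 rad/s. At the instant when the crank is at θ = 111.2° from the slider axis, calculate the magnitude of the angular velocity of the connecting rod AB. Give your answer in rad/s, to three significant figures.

ω = 177.3 rad/s
The rod makes angle φ with the slider axis where L sinφ = r sinθ; differentiating, L cosφ·φ̇ = r ω cosθ.
L cosφ = √(L² − r² sin²θ) = 0.15636 m.
|ω_rod| = r ω |cosθ| / √(L² − r² sin²θ) = 0.0548·177.3·0.36162/0.15636 = 22.472 rad/s.

22.5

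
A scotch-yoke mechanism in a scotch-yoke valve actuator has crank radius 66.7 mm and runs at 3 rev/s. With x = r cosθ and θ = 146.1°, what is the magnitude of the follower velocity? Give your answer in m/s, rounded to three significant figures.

0.701

ω = 18.85 rad/s (from 3 rev/s).
x = r cosθ ⇒ ẋ = −rω sinθ.
|v| = rω|sinθ| = 0.0667·18.85·|sin 146.1°| = 0.70123 m/s.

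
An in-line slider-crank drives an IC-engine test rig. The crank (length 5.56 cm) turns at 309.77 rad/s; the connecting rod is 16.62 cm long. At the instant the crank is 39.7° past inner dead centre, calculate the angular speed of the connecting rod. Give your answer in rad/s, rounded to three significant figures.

81.6

ω = 309.8 rad/s
The rod makes angle φ with the slider axis where L sinφ = r sinθ; differentiating, L cosφ·φ̇ = r ω cosθ.
L cosφ = √(L² − r² sin²θ) = 0.16236 m.
|ω_rod| = r ω |cosθ| / √(L² − r² sin²θ) = 0.0556·309.8·0.76940/0.16236 = 81.618 rad/s.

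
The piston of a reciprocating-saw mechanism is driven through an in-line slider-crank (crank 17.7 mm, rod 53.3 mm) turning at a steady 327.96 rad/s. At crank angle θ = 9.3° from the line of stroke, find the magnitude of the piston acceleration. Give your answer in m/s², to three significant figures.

ω = 328 rad/s
x(θ) = r cosθ + √(L² − r² sin²θ); with ω constant, a = ω²·d²x/dθ².
d²x/dθ² = −r cosθ − r²(cos2θ)/√u − r⁴ sin²2θ/(4u^{3/2}),  u = L² − r² sin²θ = 0.00283271 m².
Substituting r = 0.0177 m, L = 0.0533 m, θ = 9.3°: d²x/dθ² = -0.023063 m.
a = ω²·d²x/dθ² = (328)²·(-0.023063) = -2480.6 m/s²;  |a| = 2480.6 m/s².

2480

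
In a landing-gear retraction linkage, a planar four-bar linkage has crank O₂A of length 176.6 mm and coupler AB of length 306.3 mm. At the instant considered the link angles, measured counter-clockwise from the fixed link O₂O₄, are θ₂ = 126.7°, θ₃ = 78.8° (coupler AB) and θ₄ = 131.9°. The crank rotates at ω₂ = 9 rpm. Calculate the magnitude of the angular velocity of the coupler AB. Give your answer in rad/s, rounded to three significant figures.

ω₂ = 0.9425 rad/s (from 9 rpm).
Differentiating the loop-closure r₂e^{iθ₂}+r₃e^{iθ₃}=r₁+r₄e^{iθ₄} gives r₂ω₂e^{iθ₂}+r₃ω₃e^{iθ₃}=r₄ω₄e^{iθ₄}.
Eliminating the other unknown: ω₃ = r₂ω₂ sin(θ₄−θ₂) / [r₃ sin(θ₃−θ₄)].
Numerator sine = +0.09063; denominator sine = -0.79968.
Result = 0.1766·0.9425·(+0.09063) / (0.3063·(-0.79968)) = -0.061586 rad/s; magnitude 0.061586 rad/s.

0.0616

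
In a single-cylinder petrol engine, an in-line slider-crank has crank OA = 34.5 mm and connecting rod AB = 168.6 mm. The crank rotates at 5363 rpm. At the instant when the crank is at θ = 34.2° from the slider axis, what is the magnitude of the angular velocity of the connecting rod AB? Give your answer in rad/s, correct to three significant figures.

95.7

ω = 561.6 rad/s (converted from 5363 rpm).
The rod makes angle φ with the slider axis where L sinφ = r sinθ; differentiating, L cosφ·φ̇ = r ω cosθ.
L cosφ = √(L² − r² sin²θ) = 0.16748 m.
|ω_rod| = r ω |cosθ| / √(L² − r² sin²θ) = 0.0345·561.6·0.82708/0.16748 = 95.684 rad/s.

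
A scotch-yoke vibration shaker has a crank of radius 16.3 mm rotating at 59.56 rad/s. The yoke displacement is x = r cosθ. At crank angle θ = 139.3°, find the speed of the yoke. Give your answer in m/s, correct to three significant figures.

0.633

ω = 59.56 rad/s
x = r cosθ ⇒ ẋ = −rω sinθ.
|v| = rω|sinθ| = 0.0163·59.56·|sin 139.3°| = 0.63308 m/s.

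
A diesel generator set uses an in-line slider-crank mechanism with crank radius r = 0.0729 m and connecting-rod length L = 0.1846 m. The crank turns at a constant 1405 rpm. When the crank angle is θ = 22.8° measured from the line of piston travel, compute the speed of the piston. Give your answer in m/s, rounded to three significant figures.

ω = 2π·1405/60 = 147.1 rad/s
For an in-line slider-crank, x = r cosθ + √(L² − r² sin²θ), so v = −rω sinθ·[1 + r cosθ/√(L² − r² sin²θ)].
With r = 0.0729 m, L = 0.1846 m, θ = 22.8°: √(L² − r² sin²θ) = 0.18243 m.
v = −0.0729·147.1·0.38752·[1 + 0.0729·0.92186/0.18243] = -5.6876 m/s.
|v| = 5.6876 m/s.

5.69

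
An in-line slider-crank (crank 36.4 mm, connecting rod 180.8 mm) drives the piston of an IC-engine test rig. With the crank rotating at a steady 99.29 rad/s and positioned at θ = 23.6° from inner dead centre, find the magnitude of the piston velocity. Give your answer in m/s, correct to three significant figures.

ω = 99.29 rad/s
For an in-line slider-crank, x = r cosθ + √(L² − r² sin²θ), so v = −rω sinθ·[1 + r cosθ/√(L² − r² sin²θ)].
With r = 0.0364 m, L = 0.1808 m, θ = 23.6°: √(L² − r² sin²θ) = 0.18021 m.
v = −0.0364·99.29·0.40035·[1 + 0.0364·0.91636/0.18021] = -1.7147 m/s.
|v| = 1.7147 m/s.

1.71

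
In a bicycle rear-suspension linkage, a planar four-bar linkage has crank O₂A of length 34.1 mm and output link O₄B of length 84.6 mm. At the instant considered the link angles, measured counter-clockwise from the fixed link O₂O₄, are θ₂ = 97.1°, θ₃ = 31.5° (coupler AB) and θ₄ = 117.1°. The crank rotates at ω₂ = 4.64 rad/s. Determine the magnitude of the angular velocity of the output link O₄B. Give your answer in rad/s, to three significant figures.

1.71

ω₂ = 4.64 rad/s
Differentiating the loop-closure r₂e^{iθ₂}+r₃e^{iθ₃}=r₁+r₄e^{iθ₄} gives r₂ω₂e^{iθ₂}+r₃ω₃e^{iθ₃}=r₄ω₄e^{iθ₄}.
Eliminating the other unknown: ω₄ = r₂ω₂ sin(θ₂−θ₃) / [r₄ sin(θ₄−θ₃)].
Numerator sine = +0.91068; denominator sine = +0.99705.
Result = 0.0341·4.64·(+0.91068) / (0.0846·(+0.99705)) = +1.7082 rad/s; magnitude 1.7082 rad/s.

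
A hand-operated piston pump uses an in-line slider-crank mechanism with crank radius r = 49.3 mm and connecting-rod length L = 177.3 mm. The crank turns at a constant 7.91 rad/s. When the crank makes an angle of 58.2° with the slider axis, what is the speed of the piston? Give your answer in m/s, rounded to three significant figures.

0.381

ω = 7.91 rad/s
For an in-line slider-crank, x = r cosθ + √(L² − r² sin²θ), so v = −rω sinθ·[1 + r cosθ/√(L² − r² sin²θ)].
With r = 0.0493 m, L = 0.1773 m, θ = 58.2°: √(L² − r² sin²θ) = 0.17228 m.
v = −0.0493·7.91·0.84989·[1 + 0.0493·0.52696/0.17228] = -0.3814 m/s.
|v| = 0.3814 m/s.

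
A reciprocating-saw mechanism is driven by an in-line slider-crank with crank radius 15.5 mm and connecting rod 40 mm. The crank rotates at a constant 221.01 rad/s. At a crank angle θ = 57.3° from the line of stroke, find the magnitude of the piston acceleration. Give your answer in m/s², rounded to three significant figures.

ω = 221 rad/s
x(θ) = r cosθ + √(L² − r² sin²θ); with ω constant, a = ω²·d²x/dθ².
d²x/dθ² = −r cosθ − r²(cos2θ)/√u − r⁴ sin²2θ/(4u^{3/2}),  u = L² − r² sin²θ = 0.00142987 m².
Substituting r = 0.0155 m, L = 0.04 m, θ = 57.3°: d²x/dθ² = -0.0059495 m.
a = ω²·d²x/dθ² = (221)²·(-0.0059495) = -290.61 m/s²;  |a| = 290.61 m/s².

291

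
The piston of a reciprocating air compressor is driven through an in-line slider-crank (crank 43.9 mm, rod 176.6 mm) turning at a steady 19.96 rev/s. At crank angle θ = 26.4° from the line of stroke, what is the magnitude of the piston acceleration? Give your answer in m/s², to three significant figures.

725

ω = 2π·20 = 125.4 rad/s
x(θ) = r cosθ + √(L² − r² sin²θ); with ω constant, a = ω²·d²x/dθ².
d²x/dθ² = −r cosθ − r²(cos2θ)/√u − r⁴ sin²2θ/(4u^{3/2}),  u = L² − r² sin²θ = 0.0308065 m².
Substituting r = 0.0439 m, L = 0.1766 m, θ = 26.4°: d²x/dθ² = -0.046069 m.
a = ω²·d²x/dθ² = (125.4)²·(-0.046069) = -724.59 m/s²;  |a| = 724.59 m/s².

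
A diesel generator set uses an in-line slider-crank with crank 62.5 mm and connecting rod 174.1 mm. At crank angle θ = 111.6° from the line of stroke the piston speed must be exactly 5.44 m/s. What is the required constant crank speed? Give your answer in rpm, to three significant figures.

1040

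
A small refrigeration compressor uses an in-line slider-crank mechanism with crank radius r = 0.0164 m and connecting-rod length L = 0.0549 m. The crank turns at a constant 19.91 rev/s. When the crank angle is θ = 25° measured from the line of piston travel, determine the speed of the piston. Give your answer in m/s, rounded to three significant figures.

1.10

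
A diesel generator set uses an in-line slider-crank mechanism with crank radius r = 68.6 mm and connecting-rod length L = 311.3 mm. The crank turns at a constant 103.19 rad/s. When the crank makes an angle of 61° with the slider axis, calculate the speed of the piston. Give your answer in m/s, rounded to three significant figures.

6.87

ω = 103.2 rad/s
For an in-line slider-crank, x = r cosθ + √(L² − r² sin²θ), so v = −rω sinθ·[1 + r cosθ/√(L² − r² sin²θ)].
With r = 0.0686 m, L = 0.3113 m, θ = 61°: √(L² − r² sin²θ) = 0.30546 m.
v = −0.0686·103.2·0.87462·[1 + 0.0686·0.48481/0.30546] = -6.8654 m/s.
|v| = 6.8654 m/s.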